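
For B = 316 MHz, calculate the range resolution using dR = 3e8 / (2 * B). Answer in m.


dR = 3e8 / (2 * 316000000.0) = 0.47 m

0.47 m


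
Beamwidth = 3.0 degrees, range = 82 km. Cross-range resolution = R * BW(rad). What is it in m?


BW_rad = 0.052359878
CR = 82000 * 0.052359878 = 4293.5 m

4293.5 m


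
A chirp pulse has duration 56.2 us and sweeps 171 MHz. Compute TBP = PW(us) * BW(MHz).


TBP = 56.2 * 171 = 9610.2

9610.2


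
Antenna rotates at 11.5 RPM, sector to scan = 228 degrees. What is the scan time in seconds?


t = 228 / (11.5 * 360) * 60 = 3.3 s

3.3 s


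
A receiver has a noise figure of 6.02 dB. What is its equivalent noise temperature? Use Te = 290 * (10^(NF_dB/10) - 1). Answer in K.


NF_lin = 10^(6.02/10) = 3.999447
Te = 290 * (3.999447 - 1) = 869.8 K

869.8 K


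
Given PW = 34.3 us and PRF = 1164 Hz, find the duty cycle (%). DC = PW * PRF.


DC = 34.3e-6 * 1164 * 100 = 3.99%

3.99%


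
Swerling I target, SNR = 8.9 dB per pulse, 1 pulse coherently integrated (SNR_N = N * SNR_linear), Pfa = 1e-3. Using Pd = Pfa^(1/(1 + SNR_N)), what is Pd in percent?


SNR_lin = 10^(8.9/10) = 7.76247
SNR_N = 1 * 7.76247 = 7.76247
1/(1 + SNR_N) = 1/8.76247 = 0.1141231
Pd = (1e-3)^0.1141231 = 0.4546
Pd = 45.5%

45.5%


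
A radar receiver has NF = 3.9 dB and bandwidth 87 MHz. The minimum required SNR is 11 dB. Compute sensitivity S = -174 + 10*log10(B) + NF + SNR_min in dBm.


10*log10(87000000.0) = 79.4
S = -174 + 79.4 + 3.9 + 11 = -79.7 dBm

-79.7 dBm


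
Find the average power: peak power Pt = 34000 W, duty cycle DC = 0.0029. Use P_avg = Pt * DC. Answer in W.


P_avg = 34000 * 0.0029 = 98.6 W

98.6 W


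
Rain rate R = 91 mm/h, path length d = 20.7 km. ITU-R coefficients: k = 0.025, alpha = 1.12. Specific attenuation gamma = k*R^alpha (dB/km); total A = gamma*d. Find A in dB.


gamma = 0.025 * 91^1.12 = 3.909006 dB/km
A = 3.909006 * 20.7 = 80.92 dB

80.92 dB


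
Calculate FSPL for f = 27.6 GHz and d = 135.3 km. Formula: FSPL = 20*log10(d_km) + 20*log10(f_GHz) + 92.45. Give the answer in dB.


20*log10(135.3) = 42.63
20*log10(27.6) = 28.82
FSPL = 163.9 dB

163.9 dB


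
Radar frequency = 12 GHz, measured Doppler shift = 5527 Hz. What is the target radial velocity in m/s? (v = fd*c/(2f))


v = 5527 * 3e8 / (2 * 12000000000.0) = 69.1 m/s

69.1 m/s


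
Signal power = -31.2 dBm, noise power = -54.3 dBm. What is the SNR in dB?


SNR = -31.2 - (-54.3) = 23.1 dB

23.1 dB


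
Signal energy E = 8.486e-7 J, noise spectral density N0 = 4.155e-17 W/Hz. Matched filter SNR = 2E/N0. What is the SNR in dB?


SNR_lin = 2 * 8.486e-7 / 4.155e-17 = 4.085e10
SNR_dB = 10*log10(4.085e10) = 106.1 dB

106.1 dB


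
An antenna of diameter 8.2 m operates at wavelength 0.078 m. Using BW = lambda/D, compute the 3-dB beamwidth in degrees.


BW_rad = 0.078 / 8.2 = 0.009512
BW_deg = 0.55 degrees

0.55 degrees


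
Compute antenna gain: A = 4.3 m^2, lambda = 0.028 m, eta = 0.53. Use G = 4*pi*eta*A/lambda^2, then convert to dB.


G_linear = 4*pi*0.53*4.3/0.028^2 = 36529.03
G_dB = 10*log10(36529.03) = 45.6 dB

45.6 dB


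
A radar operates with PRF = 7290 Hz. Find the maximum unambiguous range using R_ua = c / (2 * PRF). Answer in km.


R_ua = 3e8 / (2 * 7290) = 20576.1 m = 20.6 km

20.6 km


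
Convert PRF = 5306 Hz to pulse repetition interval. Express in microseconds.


PRI = 1/5306 = 0.0001884659 s = 188.5 us

188.5 us


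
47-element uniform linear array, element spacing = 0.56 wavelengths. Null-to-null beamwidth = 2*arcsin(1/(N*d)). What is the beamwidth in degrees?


1/(N*d) = 1/(47*0.56) = 0.037994
BW = 2*arcsin(0.037994) = 4.4 degrees

4.4 degrees


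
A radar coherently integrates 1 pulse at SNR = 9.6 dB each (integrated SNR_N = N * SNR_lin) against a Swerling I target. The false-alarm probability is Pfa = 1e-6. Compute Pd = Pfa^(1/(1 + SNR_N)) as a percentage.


SNR_lin = 10^(9.6/10) = 9.12011
SNR_N = 1 * 9.12011 = 9.12011
1/(1 + SNR_N) = 1/10.12011 = 0.0988132
Pd = (1e-6)^0.0988132 = 0.25534
Pd = 25.5%

25.5%


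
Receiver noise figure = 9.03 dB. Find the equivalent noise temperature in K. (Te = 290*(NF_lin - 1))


NF_lin = 10^(9.03/10) = 7.998343
Te = 290 * (7.998343 - 1) = 2029.5 K

2029.5 K


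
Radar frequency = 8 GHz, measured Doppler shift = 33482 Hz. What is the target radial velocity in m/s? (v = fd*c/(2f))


v = 33482 * 3e8 / (2 * 8000000000.0) = 627.8 m/s

627.8 m/s


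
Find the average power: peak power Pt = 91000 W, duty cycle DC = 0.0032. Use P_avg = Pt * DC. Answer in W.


P_avg = 91000 * 0.0032 = 291.2 W

291.2 W


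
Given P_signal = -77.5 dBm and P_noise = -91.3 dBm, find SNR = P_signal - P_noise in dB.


SNR = -77.5 - (-91.3) = 13.8 dB

13.8 dB


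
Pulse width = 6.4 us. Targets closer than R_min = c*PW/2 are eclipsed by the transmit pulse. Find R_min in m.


R_min = 3e8 * 6.4e-6 / 2 = 960.0 m

960.0 m


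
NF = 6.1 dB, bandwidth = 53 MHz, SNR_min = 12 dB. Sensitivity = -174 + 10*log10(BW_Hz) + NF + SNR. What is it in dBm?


10*log10(53000000.0) = 77.24
S = -174 + 77.24 + 6.1 + 12 = -78.7 dBm

-78.7 dBm


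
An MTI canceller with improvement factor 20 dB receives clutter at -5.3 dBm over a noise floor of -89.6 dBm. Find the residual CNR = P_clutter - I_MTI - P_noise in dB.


CNR = -5.3 - 20 - (-89.6) = 64.3 dB

64.3 dB


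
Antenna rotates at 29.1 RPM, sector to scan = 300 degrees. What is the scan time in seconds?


t = 300 / (29.1 * 360) * 60 = 1.72 s

1.72 s


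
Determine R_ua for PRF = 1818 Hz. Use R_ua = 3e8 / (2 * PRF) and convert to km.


R_ua = 3e8 / (2 * 1818) = 82508.3 m = 82.5 km

82.5 km


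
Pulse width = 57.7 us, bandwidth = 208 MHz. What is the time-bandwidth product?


TBP = 57.7 * 208 = 12001.6

12001.6


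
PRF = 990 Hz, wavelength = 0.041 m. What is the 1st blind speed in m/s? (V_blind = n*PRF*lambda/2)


V_blind = 1 * 990 * 0.041 / 2 = 20.3 m/s

20.3 m/s


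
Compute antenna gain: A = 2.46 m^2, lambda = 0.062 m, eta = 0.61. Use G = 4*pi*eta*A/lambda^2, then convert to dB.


G_linear = 4*pi*0.61*2.46/0.062^2 = 4905.59
G_dB = 10*log10(4905.59) = 36.9 dB

36.9 dB


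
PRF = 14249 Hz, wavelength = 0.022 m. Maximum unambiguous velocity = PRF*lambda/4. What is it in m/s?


V_ua = 14249 * 0.022 / 4 = 78.4 m/s

78.4 m/s


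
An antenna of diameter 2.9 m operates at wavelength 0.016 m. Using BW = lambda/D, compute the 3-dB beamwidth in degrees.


BW_rad = 0.016 / 2.9 = 0.005517
BW_deg = 0.32 degrees

0.32 degrees


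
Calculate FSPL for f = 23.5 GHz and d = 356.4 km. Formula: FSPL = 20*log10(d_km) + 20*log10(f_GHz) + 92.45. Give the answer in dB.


20*log10(356.4) = 51.04
20*log10(23.5) = 27.42
FSPL = 170.9 dB

170.9 dB


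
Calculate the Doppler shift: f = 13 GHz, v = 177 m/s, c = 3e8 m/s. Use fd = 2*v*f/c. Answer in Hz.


fd = 2 * 177 * 13000000000.0 / 3e8 = 15340.0 Hz

15340.0 Hz


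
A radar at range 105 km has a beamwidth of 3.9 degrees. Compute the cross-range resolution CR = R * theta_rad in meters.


BW_rad = 0.068067841
CR = 105000 * 0.068067841 = 7147.1 m

7147.1 m


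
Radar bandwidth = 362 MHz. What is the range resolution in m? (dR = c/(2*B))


dR = 3e8 / (2 * 362000000.0) = 0.41 m

0.41 m


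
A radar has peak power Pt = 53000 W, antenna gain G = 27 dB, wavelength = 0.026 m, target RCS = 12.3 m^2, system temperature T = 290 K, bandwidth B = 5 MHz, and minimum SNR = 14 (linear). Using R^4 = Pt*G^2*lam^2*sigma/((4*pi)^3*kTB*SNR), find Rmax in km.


G_lin = 10^(27/10) = 501.187234
R^4 = 53000 * 501.187234^2 * 0.026^2 * 12.3 / ((4*pi)^3 * 1.38e-23 * 290 * 5000000.0 * 14)
R^4 = 1.99124e17 m^4
R_max = (1.99124e17)^(1/4) = 21124.2 m = 21.1 km

21.1 km


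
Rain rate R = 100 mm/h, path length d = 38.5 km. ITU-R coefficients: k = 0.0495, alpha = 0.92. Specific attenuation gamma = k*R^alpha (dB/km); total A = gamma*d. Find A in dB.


gamma = 0.0495 * 100^0.92 = 3.424563 dB/km
A = 3.424563 * 38.5 = 131.85 dB

131.85 dB


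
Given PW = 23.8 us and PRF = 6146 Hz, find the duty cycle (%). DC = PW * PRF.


DC = 23.8e-6 * 6146 * 100 = 14.63%

14.63%


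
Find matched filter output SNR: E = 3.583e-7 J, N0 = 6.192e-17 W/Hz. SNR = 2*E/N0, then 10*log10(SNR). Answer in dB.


SNR_lin = 2 * 3.583e-7 / 6.192e-17 = 1.157e10
SNR_dB = 10*log10(1.157e10) = 100.6 dB

100.6 dB


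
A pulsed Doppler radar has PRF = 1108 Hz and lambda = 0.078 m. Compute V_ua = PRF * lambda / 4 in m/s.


V_ua = 1108 * 0.078 / 4 = 21.6 m/s

21.6 m/s


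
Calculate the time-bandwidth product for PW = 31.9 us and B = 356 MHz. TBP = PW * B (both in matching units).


TBP = 31.9 * 356 = 11356.4

11356.4


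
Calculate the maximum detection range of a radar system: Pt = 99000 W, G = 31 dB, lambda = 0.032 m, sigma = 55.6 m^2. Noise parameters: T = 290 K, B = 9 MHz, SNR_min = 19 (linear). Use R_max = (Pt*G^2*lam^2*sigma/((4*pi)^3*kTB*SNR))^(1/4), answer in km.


G_lin = 10^(31/10) = 1258.925412
R^4 = 99000 * 1258.925412^2 * 0.032^2 * 55.6 / ((4*pi)^3 * 1.38e-23 * 290 * 9000000.0 * 19)
R^4 = 6.5782e18 m^4
R_max = (6.5782e18)^(1/4) = 50643.9 m = 50.6 km

50.6 km


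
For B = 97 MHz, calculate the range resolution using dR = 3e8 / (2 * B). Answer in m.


dR = 3e8 / (2 * 97000000.0) = 1.55 m

1.55 m


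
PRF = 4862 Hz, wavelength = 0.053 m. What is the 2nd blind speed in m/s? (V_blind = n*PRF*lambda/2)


V_blind = 2 * 4862 * 0.053 / 2 = 257.7 m/s

257.7 m/s


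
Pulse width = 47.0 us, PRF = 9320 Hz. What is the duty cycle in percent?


DC = 47.0e-6 * 9320 * 100 = 43.8%

43.8%


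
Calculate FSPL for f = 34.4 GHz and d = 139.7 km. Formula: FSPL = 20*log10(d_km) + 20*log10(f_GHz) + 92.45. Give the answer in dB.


20*log10(139.7) = 42.9
20*log10(34.4) = 30.73
FSPL = 166.1 dB

166.1 dB


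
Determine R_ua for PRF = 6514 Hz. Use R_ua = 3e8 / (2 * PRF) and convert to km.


R_ua = 3e8 / (2 * 6514) = 23027.3 m = 23.0 km

23.0 km


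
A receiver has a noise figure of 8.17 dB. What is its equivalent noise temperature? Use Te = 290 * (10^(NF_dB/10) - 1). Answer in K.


NF_lin = 10^(8.17/10) = 6.561453
Te = 290 * (6.561453 - 1) = 1612.8 K

1612.8 K


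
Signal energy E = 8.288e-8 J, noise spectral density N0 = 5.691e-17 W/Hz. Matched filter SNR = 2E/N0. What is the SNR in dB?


SNR_lin = 2 * 8.288e-8 / 5.691e-17 = 2.913e9
SNR_dB = 10*log10(2.913e9) = 94.6 dB

94.6 dB


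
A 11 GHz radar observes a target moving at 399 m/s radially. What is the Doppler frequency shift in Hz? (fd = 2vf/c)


fd = 2 * 399 * 11000000000.0 / 3e8 = 29260.0 Hz

29260.0 Hz


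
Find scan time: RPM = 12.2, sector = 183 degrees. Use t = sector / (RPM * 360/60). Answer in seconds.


t = 183 / (12.2 * 360) * 60 = 2.5 s

2.5 s


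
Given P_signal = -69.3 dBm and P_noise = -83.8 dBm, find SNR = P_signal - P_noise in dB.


SNR = -69.3 - (-83.8) = 14.5 dB

14.5 dB


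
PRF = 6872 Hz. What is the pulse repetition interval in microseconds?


PRI = 1/6872 = 0.000145518 s = 145.5 us

145.5 us


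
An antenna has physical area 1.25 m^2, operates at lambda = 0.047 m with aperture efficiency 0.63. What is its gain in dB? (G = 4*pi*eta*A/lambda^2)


G_linear = 4*pi*0.63*1.25/0.047^2 = 4479.86
G_dB = 10*log10(4479.86) = 36.5 dB

36.5 dB


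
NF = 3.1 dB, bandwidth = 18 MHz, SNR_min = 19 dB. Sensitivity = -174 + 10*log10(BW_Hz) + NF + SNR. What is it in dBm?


10*log10(18000000.0) = 72.55
S = -174 + 72.55 + 3.1 + 19 = -79.3 dBm

-79.3 dBm


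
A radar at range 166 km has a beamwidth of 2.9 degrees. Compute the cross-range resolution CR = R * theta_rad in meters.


BW_rad = 0.050614548
CR = 166000 * 0.050614548 = 8402.0 m

8402.0 m


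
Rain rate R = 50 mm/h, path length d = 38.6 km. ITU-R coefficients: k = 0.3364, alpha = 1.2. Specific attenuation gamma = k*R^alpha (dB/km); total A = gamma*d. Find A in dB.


gamma = 0.3364 * 50^1.2 = 36.7807 dB/km
A = 36.7807 * 38.6 = 1419.74 dB

1419.74 dB


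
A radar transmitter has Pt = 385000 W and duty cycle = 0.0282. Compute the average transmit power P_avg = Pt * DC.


P_avg = 385000 * 0.0282 = 10857.0 W

10857.0 W


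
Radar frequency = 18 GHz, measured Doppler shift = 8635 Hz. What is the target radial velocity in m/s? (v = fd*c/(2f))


v = 8635 * 3e8 / (2 * 18000000000.0) = 72.0 m/s

72.0 m/s


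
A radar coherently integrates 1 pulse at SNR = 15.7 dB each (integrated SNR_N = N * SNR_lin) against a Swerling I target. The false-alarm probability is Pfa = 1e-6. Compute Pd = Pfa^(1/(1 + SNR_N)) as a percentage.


SNR_lin = 10^(15.7/10) = 37.15352
SNR_N = 1 * 37.15352 = 37.15352
1/(1 + SNR_N) = 1/38.15352 = 0.0262099
Pd = (1e-6)^0.0262099 = 0.69621
Pd = 69.6%

69.6%


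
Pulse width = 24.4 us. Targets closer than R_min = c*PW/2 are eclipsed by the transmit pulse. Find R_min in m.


R_min = 3e8 * 24.4e-6 / 2 = 3660.0 m

3660.0 m


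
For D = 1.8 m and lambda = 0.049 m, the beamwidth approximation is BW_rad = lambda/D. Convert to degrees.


BW_rad = 0.049 / 1.8 = 0.027222
BW_deg = 1.56 degrees

1.56 degrees


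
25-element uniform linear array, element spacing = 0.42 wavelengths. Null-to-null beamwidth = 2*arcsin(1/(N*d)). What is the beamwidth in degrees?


1/(N*d) = 1/(25*0.42) = 0.095238
BW = 2*arcsin(0.095238) = 10.9 degrees

10.9 degrees


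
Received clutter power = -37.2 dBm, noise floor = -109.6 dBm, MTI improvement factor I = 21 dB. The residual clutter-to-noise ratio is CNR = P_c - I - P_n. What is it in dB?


CNR = -37.2 - 21 - (-109.6) = 51.4 dB

51.4 dB


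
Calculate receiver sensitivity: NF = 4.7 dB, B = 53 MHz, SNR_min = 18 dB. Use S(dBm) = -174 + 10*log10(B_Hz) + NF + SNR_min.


10*log10(53000000.0) = 77.24
S = -174 + 77.24 + 4.7 + 18 = -74.1 dBm

-74.1 dBm


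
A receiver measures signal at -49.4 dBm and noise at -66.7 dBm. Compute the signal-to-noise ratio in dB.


SNR = -49.4 - (-66.7) = 17.3 dB

17.3 dB


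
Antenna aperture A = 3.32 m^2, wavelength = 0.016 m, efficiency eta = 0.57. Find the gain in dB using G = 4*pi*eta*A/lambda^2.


G_linear = 4*pi*0.57*3.32/0.016^2 = 92892.97
G_dB = 10*log10(92892.97) = 49.7 dB

49.7 dB


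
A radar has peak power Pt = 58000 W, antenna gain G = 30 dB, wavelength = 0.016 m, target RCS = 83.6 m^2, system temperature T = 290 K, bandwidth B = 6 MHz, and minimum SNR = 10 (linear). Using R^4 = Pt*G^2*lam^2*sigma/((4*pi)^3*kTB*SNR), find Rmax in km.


G_lin = 10^(30/10) = 1000.0
R^4 = 58000 * 1000.0^2 * 0.016^2 * 83.6 / ((4*pi)^3 * 1.38e-23 * 290 * 6000000.0 * 10)
R^4 = 2.60505e18 m^4
R_max = (2.60505e18)^(1/4) = 40174.8 m = 40.2 km

40.2 km


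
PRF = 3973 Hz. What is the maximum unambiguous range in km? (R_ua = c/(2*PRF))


R_ua = 3e8 / (2 * 3973) = 37754.8 m = 37.8 km

37.8 km


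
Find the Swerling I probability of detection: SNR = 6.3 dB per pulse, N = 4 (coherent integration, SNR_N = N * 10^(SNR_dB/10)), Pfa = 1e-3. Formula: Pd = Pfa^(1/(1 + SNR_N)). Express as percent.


SNR_lin = 10^(6.3/10) = 4.2658
SNR_N = 4 * 4.2658 = 17.0632
1/(1 + SNR_N) = 1/18.0632 = 0.0553612
Pd = (1e-3)^0.0553612 = 0.68221
Pd = 68.2%

68.2%


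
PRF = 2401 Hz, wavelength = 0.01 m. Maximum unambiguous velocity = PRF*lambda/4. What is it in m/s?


V_ua = 2401 * 0.01 / 4 = 6.0 m/s

6.0 m/s


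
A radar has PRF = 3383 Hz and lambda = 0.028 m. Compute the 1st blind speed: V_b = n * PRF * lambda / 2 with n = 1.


V_blind = 1 * 3383 * 0.028 / 2 = 47.4 m/s

47.4 m/s


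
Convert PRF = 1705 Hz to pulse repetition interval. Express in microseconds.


PRI = 1/1705 = 0.0005865103 s = 586.5 us

586.5 us


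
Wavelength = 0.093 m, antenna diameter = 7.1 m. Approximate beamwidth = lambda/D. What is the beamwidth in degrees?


BW_rad = 0.093 / 7.1 = 0.013099
BW_deg = 0.75 degrees

0.75 degrees


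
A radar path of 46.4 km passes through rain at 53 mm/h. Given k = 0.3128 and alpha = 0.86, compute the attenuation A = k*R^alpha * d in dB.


gamma = 0.3128 * 53^0.86 = 9.5092 dB/km
A = 9.5092 * 46.4 = 441.23 dB

441.23 dB


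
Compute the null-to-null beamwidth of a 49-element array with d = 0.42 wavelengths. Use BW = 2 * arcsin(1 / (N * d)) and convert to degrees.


1/(N*d) = 1/(49*0.42) = 0.048591
BW = 2*arcsin(0.048591) = 5.6 degrees

5.6 degrees


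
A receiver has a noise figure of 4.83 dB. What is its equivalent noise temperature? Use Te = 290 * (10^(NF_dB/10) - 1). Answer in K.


NF_lin = 10^(4.83/10) = 3.040885
Te = 290 * (3.040885 - 1) = 591.9 K

591.9 K


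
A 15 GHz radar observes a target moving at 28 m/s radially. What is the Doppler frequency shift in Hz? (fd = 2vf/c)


fd = 2 * 28 * 15000000000.0 / 3e8 = 2800.0 Hz

2800.0 Hz


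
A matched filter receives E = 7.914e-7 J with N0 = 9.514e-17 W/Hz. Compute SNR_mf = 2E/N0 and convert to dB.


SNR_lin = 2 * 7.914e-7 / 9.514e-17 = 1.664e10
SNR_dB = 10*log10(1.664e10) = 102.2 dB

102.2 dB


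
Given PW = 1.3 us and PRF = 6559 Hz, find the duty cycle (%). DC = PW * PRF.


DC = 1.3e-6 * 6559 * 100 = 0.85%

0.85%


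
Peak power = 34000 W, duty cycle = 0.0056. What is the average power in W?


P_avg = 34000 * 0.0056 = 190.4 W

190.4 W


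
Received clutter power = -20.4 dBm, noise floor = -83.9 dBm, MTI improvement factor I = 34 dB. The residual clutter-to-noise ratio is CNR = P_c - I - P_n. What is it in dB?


CNR = -20.4 - 34 - (-83.9) = 29.5 dB

29.5 dB


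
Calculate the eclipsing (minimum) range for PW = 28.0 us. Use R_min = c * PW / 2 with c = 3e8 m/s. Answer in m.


R_min = 3e8 * 28.0e-6 / 2 = 4200.0 m

4200.0 m


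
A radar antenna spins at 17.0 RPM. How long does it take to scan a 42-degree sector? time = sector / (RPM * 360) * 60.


t = 42 / (17.0 * 360) * 60 = 0.41 s

0.41 s


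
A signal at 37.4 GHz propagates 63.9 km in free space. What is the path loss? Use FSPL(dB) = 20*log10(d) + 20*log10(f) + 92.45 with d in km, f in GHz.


20*log10(63.9) = 36.11
20*log10(37.4) = 31.46
FSPL = 160.0 dB

160.0 dB


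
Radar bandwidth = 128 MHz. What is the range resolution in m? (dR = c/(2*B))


dR = 3e8 / (2 * 128000000.0) = 1.17 m

1.17 m


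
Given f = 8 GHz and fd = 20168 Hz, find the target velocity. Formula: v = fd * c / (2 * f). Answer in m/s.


v = 20168 * 3e8 / (2 * 8000000000.0) = 378.2 m/s

378.2 m/s


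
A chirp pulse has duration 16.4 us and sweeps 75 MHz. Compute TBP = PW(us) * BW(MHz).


TBP = 16.4 * 75 = 1230.0

1230.0


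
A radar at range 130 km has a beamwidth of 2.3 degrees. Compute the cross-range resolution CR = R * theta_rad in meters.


BW_rad = 0.040142573
CR = 130000 * 0.040142573 = 5218.5 m

5218.5 m


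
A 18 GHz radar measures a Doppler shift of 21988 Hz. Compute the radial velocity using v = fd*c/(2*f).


v = 21988 * 3e8 / (2 * 18000000000.0) = 183.2 m/s

183.2 m/s


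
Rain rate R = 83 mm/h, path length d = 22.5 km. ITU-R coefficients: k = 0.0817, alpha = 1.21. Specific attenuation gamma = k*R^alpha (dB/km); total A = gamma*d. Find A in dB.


gamma = 0.0817 * 83^1.21 = 17.151675 dB/km
A = 17.151675 * 22.5 = 385.91 dB

385.91 dB


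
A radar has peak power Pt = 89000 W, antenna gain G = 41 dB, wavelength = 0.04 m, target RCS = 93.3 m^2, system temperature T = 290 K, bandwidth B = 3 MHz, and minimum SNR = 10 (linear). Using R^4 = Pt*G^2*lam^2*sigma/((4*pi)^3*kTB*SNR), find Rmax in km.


G_lin = 10^(41/10) = 12589.254118
R^4 = 89000 * 12589.254118^2 * 0.04^2 * 93.3 / ((4*pi)^3 * 1.38e-23 * 290 * 3000000.0 * 10)
R^4 = 8.8382e21 m^4
R_max = (8.8382e21)^(1/4) = 306613.3 m = 306.6 km

306.6 km


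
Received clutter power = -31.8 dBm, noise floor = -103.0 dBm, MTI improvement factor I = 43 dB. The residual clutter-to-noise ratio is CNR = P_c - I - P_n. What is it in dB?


CNR = -31.8 - 43 - (-103.0) = 28.2 dB

28.2 dB


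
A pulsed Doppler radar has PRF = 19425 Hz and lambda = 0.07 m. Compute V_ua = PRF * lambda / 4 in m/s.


V_ua = 19425 * 0.07 / 4 = 339.9 m/s

339.9 m/s


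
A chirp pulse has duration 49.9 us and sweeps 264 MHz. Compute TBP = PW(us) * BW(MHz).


TBP = 49.9 * 264 = 13173.6

13173.6


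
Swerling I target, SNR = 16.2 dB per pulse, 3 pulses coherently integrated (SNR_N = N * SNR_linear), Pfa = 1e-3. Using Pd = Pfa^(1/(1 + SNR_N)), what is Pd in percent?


SNR_lin = 10^(16.2/10) = 41.68694
SNR_N = 3 * 41.68694 = 125.06082
1/(1 + SNR_N) = 1/126.06082 = 0.0079327
Pd = (1e-3)^0.0079327 = 0.94668
Pd = 94.7%

94.7%


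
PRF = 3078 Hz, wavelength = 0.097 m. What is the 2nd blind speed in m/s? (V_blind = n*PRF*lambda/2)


V_blind = 2 * 3078 * 0.097 / 2 = 298.6 m/s

298.6 m/s


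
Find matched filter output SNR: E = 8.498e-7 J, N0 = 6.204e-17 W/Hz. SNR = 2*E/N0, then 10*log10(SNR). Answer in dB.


SNR_lin = 2 * 8.498e-7 / 6.204e-17 = 2.74e10
SNR_dB = 10*log10(2.74e10) = 104.4 dB

104.4 dB


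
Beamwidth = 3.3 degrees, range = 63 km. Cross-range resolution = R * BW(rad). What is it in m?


BW_rad = 0.057595865
CR = 63000 * 0.057595865 = 3628.5 m

3628.5 m


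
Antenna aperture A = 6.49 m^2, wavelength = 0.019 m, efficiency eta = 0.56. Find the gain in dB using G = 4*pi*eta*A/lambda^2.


G_linear = 4*pi*0.56*6.49/0.019^2 = 126513.07
G_dB = 10*log10(126513.07) = 51.0 dB

51.0 dB


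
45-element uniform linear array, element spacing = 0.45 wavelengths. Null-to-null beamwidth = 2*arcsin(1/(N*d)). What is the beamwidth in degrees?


1/(N*d) = 1/(45*0.45) = 0.049383
BW = 2*arcsin(0.049383) = 5.7 degrees

5.7 degrees


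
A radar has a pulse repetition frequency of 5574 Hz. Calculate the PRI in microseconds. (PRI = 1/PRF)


PRI = 1/5574 = 0.0001794044 s = 179.4 us

179.4 us


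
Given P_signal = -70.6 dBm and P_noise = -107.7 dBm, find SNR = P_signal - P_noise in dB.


SNR = -70.6 - (-107.7) = 37.1 dB

37.1 dB


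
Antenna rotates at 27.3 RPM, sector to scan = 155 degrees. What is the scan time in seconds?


t = 155 / (27.3 * 360) * 60 = 0.95 s

0.95 s


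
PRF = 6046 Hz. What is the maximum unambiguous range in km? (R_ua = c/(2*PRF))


R_ua = 3e8 / (2 * 6046) = 24809.8 m = 24.8 km

24.8 km


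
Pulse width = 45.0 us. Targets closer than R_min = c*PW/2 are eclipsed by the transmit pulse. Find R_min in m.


R_min = 3e8 * 45.0e-6 / 2 = 6750.0 m

6750.0 m


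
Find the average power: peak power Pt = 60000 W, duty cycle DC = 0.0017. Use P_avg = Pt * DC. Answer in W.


P_avg = 60000 * 0.0017 = 102.0 W

102.0 W


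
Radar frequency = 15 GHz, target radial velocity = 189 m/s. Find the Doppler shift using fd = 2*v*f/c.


fd = 2 * 189 * 15000000000.0 / 3e8 = 18900.0 Hz

18900.0 Hz


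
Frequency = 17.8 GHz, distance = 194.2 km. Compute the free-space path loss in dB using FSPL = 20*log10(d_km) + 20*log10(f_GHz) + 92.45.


20*log10(194.2) = 45.76
20*log10(17.8) = 25.01
FSPL = 163.2 dB

163.2 dB


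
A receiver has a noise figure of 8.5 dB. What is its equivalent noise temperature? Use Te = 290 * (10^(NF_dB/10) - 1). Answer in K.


NF_lin = 10^(8.5/10) = 7.079458
Te = 290 * (7.079458 - 1) = 1763.0 K

1763.0 K


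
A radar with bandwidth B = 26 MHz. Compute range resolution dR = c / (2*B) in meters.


dR = 3e8 / (2 * 26000000.0) = 5.77 m

5.77 m


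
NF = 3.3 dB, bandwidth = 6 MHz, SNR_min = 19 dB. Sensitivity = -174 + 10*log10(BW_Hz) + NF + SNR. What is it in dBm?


10*log10(6000000.0) = 67.78
S = -174 + 67.78 + 3.3 + 19 = -83.9 dBm

-83.9 dBm


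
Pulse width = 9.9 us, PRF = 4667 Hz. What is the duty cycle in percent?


DC = 9.9e-6 * 4667 * 100 = 4.62%

4.62%


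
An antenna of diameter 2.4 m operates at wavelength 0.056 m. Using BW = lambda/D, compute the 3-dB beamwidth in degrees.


BW_rad = 0.056 / 2.4 = 0.023333
BW_deg = 1.34 degrees

1.34 degrees


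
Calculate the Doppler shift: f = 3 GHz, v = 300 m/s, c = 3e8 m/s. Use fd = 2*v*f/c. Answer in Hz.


fd = 2 * 300 * 3000000000.0 / 3e8 = 6000.0 Hz

6000.0 Hz


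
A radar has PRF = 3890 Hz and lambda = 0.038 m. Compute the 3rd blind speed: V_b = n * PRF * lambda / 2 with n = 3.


V_blind = 3 * 3890 * 0.038 / 2 = 221.7 m/s

221.7 m/s


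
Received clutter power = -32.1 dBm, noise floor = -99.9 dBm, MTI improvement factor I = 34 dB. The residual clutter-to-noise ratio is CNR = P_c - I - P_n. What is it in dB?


CNR = -32.1 - 34 - (-99.9) = 33.8 dB

33.8 dB


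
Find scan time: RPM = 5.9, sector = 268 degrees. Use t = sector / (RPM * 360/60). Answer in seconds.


t = 268 / (5.9 * 360) * 60 = 7.57 s

7.57 s


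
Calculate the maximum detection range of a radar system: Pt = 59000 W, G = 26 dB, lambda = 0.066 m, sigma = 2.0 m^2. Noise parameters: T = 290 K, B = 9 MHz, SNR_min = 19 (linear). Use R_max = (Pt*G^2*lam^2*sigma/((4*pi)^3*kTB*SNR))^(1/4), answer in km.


G_lin = 10^(26/10) = 398.107171
R^4 = 59000 * 398.107171^2 * 0.066^2 * 2.0 / ((4*pi)^3 * 1.38e-23 * 290 * 9000000.0 * 19)
R^4 = 5.99884e16 m^4
R_max = (5.99884e16)^(1/4) = 15650.1 m = 15.7 km

15.7 km


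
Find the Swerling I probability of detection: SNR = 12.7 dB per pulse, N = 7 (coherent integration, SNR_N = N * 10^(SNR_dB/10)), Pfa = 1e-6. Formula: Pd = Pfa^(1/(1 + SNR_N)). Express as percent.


SNR_lin = 10^(12.7/10) = 18.62087
SNR_N = 7 * 18.62087 = 130.34609
1/(1 + SNR_N) = 1/131.34609 = 0.0076135
Pd = (1e-6)^0.0076135 = 0.90016
Pd = 90.0%

90.0%


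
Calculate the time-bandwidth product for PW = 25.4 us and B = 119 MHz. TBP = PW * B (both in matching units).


TBP = 25.4 * 119 = 3022.6

3022.6


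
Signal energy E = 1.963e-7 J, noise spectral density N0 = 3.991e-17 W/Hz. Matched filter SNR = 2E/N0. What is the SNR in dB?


SNR_lin = 2 * 1.963e-7 / 3.991e-17 = 9.837e9
SNR_dB = 10*log10(9.837e9) = 99.9 dB

99.9 dB


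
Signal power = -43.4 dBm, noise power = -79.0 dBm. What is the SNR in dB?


SNR = -43.4 - (-79.0) = 35.6 dB

35.6 dB


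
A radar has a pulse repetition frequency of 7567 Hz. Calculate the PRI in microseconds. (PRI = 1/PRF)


PRI = 1/7567 = 0.0001321528 s = 132.2 us

132.2 us


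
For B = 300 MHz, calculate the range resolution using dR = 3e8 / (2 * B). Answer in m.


dR = 3e8 / (2 * 300000000.0) = 0.5 m

0.5 m


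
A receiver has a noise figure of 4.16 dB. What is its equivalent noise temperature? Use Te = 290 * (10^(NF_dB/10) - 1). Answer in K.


NF_lin = 10^(4.16/10) = 2.606154
Te = 290 * (2.606154 - 1) = 465.8 K

465.8 K


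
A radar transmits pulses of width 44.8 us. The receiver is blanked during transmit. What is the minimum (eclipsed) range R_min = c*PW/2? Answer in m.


R_min = 3e8 * 44.8e-6 / 2 = 6720.0 m

6720.0 m


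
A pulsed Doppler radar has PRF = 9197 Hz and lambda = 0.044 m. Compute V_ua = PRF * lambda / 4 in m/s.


V_ua = 9197 * 0.044 / 4 = 101.2 m/s

101.2 m/s


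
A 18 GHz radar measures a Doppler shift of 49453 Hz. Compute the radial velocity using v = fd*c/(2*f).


v = 49453 * 3e8 / (2 * 18000000000.0) = 412.1 m/s

412.1 m/s


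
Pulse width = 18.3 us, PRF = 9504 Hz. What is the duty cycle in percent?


DC = 18.3e-6 * 9504 * 100 = 17.39%

17.39%


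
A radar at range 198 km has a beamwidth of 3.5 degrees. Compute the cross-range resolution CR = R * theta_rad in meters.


BW_rad = 0.061086524
CR = 198000 * 0.061086524 = 12095.1 m

12095.1 m


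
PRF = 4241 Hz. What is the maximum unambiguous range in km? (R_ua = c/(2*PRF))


R_ua = 3e8 / (2 * 4241) = 35369.0 m = 35.4 km

35.4 km


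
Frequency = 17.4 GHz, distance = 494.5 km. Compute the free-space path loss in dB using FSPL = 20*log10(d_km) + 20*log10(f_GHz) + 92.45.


20*log10(494.5) = 53.88
20*log10(17.4) = 24.81
FSPL = 171.1 dB

171.1 dB


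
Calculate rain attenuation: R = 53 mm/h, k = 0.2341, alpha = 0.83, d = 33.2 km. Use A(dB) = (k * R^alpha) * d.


gamma = 0.2341 * 53^0.83 = 6.317575 dB/km
A = 6.317575 * 33.2 = 209.74 dB

209.74 dB


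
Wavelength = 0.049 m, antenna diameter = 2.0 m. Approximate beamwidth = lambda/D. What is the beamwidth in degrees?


BW_rad = 0.049 / 2.0 = 0.0245
BW_deg = 1.4 degrees

1.4 degrees


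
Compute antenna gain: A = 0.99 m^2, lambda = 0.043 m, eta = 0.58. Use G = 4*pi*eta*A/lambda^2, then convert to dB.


G_linear = 4*pi*0.58*0.99/0.043^2 = 3902.44
G_dB = 10*log10(3902.44) = 35.9 dB

35.9 dB


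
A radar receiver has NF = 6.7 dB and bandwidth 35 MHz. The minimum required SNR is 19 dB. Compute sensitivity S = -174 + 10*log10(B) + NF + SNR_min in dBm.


10*log10(35000000.0) = 75.44
S = -174 + 75.44 + 6.7 + 19 = -72.9 dBm

-72.9 dBm


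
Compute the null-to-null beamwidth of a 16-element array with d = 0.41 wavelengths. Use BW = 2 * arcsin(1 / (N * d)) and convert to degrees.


1/(N*d) = 1/(16*0.41) = 0.152439
BW = 2*arcsin(0.152439) = 17.5 degrees

17.5 degrees


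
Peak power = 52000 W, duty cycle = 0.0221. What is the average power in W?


P_avg = 52000 * 0.0221 = 1149.2 W

1149.2 W


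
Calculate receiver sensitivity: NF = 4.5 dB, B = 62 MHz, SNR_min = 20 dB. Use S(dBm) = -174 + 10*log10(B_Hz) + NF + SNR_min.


10*log10(62000000.0) = 77.92
S = -174 + 77.92 + 4.5 + 20 = -71.6 dBm

-71.6 dBm


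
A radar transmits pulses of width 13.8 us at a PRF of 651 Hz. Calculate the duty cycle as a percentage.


DC = 13.8e-6 * 651 * 100 = 0.9%

0.9%


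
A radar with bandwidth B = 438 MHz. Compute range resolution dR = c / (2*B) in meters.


dR = 3e8 / (2 * 438000000.0) = 0.34 m

0.34 m


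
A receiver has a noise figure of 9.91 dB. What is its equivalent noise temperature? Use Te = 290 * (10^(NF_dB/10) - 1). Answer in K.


NF_lin = 10^(9.91/10) = 9.7949
Te = 290 * (9.7949 - 1) = 2550.5 K

2550.5 K


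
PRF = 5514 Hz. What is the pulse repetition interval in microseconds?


PRI = 1/5514 = 0.0001813565 s = 181.4 us

181.4 us


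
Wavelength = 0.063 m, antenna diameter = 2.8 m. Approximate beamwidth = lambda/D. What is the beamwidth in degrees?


BW_rad = 0.063 / 2.8 = 0.0225
BW_deg = 1.29 degrees

1.29 degrees


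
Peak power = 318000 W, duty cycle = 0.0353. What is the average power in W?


P_avg = 318000 * 0.0353 = 11225.4 W

11225.4 W


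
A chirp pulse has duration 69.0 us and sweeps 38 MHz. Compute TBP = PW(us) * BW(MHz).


TBP = 69.0 * 38 = 2622.0

2622.0


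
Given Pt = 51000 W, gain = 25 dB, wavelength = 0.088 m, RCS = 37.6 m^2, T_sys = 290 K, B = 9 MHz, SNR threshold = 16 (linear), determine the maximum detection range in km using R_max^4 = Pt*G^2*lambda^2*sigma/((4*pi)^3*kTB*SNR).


G_lin = 10^(25/10) = 316.227766
R^4 = 51000 * 316.227766^2 * 0.088^2 * 37.6 / ((4*pi)^3 * 1.38e-23 * 290 * 9000000.0 * 16)
R^4 = 1.29854e18 m^4
R_max = (1.29854e18)^(1/4) = 33757.0 m = 33.8 km

33.8 km


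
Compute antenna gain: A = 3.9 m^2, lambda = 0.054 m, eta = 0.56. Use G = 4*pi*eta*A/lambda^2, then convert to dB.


G_linear = 4*pi*0.56*3.9/0.054^2 = 9411.85
G_dB = 10*log10(9411.85) = 39.7 dB

39.7 dB


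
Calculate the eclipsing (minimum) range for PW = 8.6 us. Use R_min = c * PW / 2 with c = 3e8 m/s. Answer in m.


R_min = 3e8 * 8.6e-6 / 2 = 1290.0 m

1290.0 m


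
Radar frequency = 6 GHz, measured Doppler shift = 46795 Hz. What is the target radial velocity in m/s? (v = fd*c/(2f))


v = 46795 * 3e8 / (2 * 6000000000.0) = 1169.9 m/s

1169.9 m/s


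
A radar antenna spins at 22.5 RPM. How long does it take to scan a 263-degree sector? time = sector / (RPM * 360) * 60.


t = 263 / (22.5 * 360) * 60 = 1.95 s

1.95 s


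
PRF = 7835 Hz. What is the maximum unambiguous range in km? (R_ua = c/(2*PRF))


R_ua = 3e8 / (2 * 7835) = 19144.9 m = 19.1 km

19.1 km


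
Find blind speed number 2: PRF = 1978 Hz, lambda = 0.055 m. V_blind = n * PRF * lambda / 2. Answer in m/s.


V_blind = 2 * 1978 * 0.055 / 2 = 108.8 m/s

108.8 m/s


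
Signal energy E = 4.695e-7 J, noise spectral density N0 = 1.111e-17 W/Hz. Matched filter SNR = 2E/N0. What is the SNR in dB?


SNR_lin = 2 * 4.695e-7 / 1.111e-17 = 8.452e10
SNR_dB = 10*log10(8.452e10) = 109.3 dB

109.3 dB


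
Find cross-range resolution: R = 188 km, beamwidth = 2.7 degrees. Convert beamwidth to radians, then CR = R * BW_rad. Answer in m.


BW_rad = 0.04712389
CR = 188000 * 0.04712389 = 8859.3 m

8859.3 m


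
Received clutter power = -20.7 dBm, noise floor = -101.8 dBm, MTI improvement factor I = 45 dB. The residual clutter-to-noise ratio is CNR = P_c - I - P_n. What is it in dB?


CNR = -20.7 - 45 - (-101.8) = 36.1 dB

36.1 dB


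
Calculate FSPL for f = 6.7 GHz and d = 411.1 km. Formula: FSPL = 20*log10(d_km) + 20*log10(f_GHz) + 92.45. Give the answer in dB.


20*log10(411.1) = 52.28
20*log10(6.7) = 16.52
FSPL = 161.3 dB

161.3 dB


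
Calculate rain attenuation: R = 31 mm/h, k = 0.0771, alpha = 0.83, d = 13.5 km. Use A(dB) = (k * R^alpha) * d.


gamma = 0.0771 * 31^0.83 = 1.333167 dB/km
A = 1.333167 * 13.5 = 18.0 dB

18.0 dB


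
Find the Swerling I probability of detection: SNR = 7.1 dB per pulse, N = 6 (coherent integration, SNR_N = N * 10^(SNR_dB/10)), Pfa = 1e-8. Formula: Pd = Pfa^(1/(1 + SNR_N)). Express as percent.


SNR_lin = 10^(7.1/10) = 5.12861
SNR_N = 6 * 5.12861 = 30.77166
1/(1 + SNR_N) = 1/31.77166 = 0.0314746
Pd = (1e-8)^0.0314746 = 0.56002
Pd = 56.0%

56.0%


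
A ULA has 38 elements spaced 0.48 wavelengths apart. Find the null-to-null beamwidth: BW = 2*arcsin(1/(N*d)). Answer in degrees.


1/(N*d) = 1/(38*0.48) = 0.054825
BW = 2*arcsin(0.054825) = 6.3 degrees

6.3 degrees


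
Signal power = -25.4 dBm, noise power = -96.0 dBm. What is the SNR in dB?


SNR = -25.4 - (-96.0) = 70.6 dB

70.6 dB


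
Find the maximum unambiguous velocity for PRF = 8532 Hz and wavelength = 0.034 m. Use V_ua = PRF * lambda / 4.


V_ua = 8532 * 0.034 / 4 = 72.5 m/s

72.5 m/s


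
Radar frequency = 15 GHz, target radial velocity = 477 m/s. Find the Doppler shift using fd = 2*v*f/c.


fd = 2 * 477 * 15000000000.0 / 3e8 = 47700.0 Hz

47700.0 Hz


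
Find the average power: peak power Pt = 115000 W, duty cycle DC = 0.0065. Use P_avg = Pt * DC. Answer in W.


P_avg = 115000 * 0.0065 = 747.5 W

747.5 W


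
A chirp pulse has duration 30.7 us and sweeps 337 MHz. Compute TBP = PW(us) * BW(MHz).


TBP = 30.7 * 337 = 10345.9

10345.9


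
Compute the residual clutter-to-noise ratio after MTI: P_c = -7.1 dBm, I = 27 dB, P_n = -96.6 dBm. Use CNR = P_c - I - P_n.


CNR = -7.1 - 27 - (-96.6) = 62.5 dB

62.5 dB


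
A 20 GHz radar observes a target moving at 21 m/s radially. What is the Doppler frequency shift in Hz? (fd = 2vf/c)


fd = 2 * 21 * 20000000000.0 / 3e8 = 2800.0 Hz

2800.0 Hz


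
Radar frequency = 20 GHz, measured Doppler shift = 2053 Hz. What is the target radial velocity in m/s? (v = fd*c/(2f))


v = 2053 * 3e8 / (2 * 20000000000.0) = 15.4 m/s

15.4 m/s


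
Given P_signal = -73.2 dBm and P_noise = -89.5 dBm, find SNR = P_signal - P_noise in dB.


SNR = -73.2 - (-89.5) = 16.3 dB

16.3 dB


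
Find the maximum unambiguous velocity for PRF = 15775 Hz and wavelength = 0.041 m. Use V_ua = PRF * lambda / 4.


V_ua = 15775 * 0.041 / 4 = 161.7 m/s

161.7 m/s


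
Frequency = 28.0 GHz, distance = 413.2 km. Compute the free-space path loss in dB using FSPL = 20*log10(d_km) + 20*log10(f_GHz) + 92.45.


20*log10(413.2) = 52.32
20*log10(28.0) = 28.94
FSPL = 173.7 dB

173.7 dB


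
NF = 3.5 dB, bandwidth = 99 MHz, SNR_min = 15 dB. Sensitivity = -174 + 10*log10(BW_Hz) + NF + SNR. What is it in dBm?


10*log10(99000000.0) = 79.96
S = -174 + 79.96 + 3.5 + 15 = -75.5 dBm

-75.5 dBm


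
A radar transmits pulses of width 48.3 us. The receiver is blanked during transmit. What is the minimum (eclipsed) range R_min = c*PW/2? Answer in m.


R_min = 3e8 * 48.3e-6 / 2 = 7245.0 m

7245.0 m


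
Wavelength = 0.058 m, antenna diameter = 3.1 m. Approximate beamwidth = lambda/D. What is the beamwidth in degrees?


BW_rad = 0.058 / 3.1 = 0.01871
BW_deg = 1.07 degrees

1.07 degrees


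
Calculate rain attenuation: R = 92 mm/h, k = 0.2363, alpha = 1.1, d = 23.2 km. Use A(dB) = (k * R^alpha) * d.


gamma = 0.2363 * 92^1.1 = 34.168848 dB/km
A = 34.168848 * 23.2 = 792.72 dB

792.72 dB


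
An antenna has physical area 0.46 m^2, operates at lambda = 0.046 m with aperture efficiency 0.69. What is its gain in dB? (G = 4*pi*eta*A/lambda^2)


G_linear = 4*pi*0.69*0.46/0.046^2 = 1884.96
G_dB = 10*log10(1884.96) = 32.8 dB

32.8 dB


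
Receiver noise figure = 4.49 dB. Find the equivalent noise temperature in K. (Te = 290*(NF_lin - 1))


NF_lin = 10^(4.49/10) = 2.811901
Te = 290 * (2.811901 - 1) = 525.5 K

525.5 K


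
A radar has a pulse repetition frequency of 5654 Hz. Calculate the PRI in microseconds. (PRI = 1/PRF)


PRI = 1/5654 = 0.0001768659 s = 176.9 us

176.9 us


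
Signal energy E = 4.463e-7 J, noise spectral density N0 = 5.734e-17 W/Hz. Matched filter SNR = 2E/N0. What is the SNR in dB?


SNR_lin = 2 * 4.463e-7 / 5.734e-17 = 1.557e10
SNR_dB = 10*log10(1.557e10) = 101.9 dB

101.9 dB


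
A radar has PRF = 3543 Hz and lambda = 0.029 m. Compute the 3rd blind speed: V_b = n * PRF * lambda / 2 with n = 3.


V_blind = 3 * 3543 * 0.029 / 2 = 154.1 m/s

154.1 m/s


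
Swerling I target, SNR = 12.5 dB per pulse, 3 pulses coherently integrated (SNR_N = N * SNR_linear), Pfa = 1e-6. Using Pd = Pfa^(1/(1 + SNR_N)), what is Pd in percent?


SNR_lin = 10^(12.5/10) = 17.78279
SNR_N = 3 * 17.78279 = 53.34837
1/(1 + SNR_N) = 1/54.34837 = 0.0183998
Pd = (1e-6)^0.0183998 = 0.77553
Pd = 77.6%

77.6%


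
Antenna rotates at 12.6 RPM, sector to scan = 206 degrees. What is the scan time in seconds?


t = 206 / (12.6 * 360) * 60 = 2.72 s

2.72 s


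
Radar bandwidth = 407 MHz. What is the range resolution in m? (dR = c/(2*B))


dR = 3e8 / (2 * 407000000.0) = 0.37 m

0.37 m


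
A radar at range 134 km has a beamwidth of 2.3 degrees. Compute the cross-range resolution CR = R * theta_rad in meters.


BW_rad = 0.040142573
CR = 134000 * 0.040142573 = 5379.1 m

5379.1 m


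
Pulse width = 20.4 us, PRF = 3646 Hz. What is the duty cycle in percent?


DC = 20.4e-6 * 3646 * 100 = 7.44%

7.44%


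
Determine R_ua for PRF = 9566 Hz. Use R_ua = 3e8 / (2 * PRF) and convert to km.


R_ua = 3e8 / (2 * 9566) = 15680.5 m = 15.7 km

15.7 km


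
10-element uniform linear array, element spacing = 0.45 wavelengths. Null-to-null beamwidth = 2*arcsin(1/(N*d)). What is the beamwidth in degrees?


1/(N*d) = 1/(10*0.45) = 0.222222
BW = 2*arcsin(0.222222) = 25.7 degrees

25.7 degrees


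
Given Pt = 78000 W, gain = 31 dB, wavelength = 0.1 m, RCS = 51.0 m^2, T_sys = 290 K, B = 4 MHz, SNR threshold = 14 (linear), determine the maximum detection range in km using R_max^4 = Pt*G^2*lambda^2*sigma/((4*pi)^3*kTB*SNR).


G_lin = 10^(31/10) = 1258.925412
R^4 = 78000 * 1258.925412^2 * 0.1^2 * 51.0 / ((4*pi)^3 * 1.38e-23 * 290 * 4000000.0 * 14)
R^4 = 1.41765e20 m^4
R_max = (1.41765e20)^(1/4) = 109117.0 m = 109.1 km

109.1 km


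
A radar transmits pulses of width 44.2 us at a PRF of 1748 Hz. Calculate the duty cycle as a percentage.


DC = 44.2e-6 * 1748 * 100 = 7.73%

7.73%


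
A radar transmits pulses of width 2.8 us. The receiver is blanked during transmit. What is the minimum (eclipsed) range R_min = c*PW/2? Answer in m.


R_min = 3e8 * 2.8e-6 / 2 = 420.0 m

420.0 m


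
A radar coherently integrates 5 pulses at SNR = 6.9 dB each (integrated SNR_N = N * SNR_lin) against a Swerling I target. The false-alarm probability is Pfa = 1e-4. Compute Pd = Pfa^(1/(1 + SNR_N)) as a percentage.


SNR_lin = 10^(6.9/10) = 4.89779
SNR_N = 5 * 4.89779 = 24.48895
1/(1 + SNR_N) = 1/25.48895 = 0.0392327
Pd = (1e-4)^0.0392327 = 0.69674
Pd = 69.7%

69.7%
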